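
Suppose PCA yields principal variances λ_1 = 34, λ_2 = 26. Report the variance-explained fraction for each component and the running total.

Step 1 — total variance = trace(Sigma) = Σ λ_i = 34 + 26 = 60.

Step 2 — fraction explained by component i = λ_i / Σ λ:
  PC1: 34/60 = 0.5667
  PC2: 26/60 = 0.4333

Step 3 — cumulative fraction after k components = (λ_1 + ... + λ_k) / Σ λ:
  k = 1: 34/60 = 0.5667
  k = 2: (34 + 26)/60 = 60/60 = 1

Summary (fraction, with percent):

explained: PC1 0.5667 (56.67%), PC2 0.4333 (43.33%);  cumulative: 0.5667, 1


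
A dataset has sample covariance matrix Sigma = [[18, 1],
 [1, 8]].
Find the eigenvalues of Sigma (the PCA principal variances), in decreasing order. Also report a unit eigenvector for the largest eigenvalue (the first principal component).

Step 1 — characteristic polynomial of 2×2 Sigma:
  det(Sigma - λI) = λ² - trace · λ + det = 0.
  trace = 18 + 8 = 26, det = 18·8 - (1)² = 143.
Step 2 — discriminant:
  Δ = trace² - 4·det = 676 - 572 = 104.
Step 3 — eigenvalues:
  λ = (trace ± √Δ)/2 = (26 ± 10.198)/2,
  λ_1 = 18.099,  λ_2 = 7.901.

Step 4 — unit eigenvector for λ_1: solve (Sigma - λ_1 I)v = 0. First row:
  (18 - 18.099)·v_x + (1)·v_y = 0, i.e. (-0.099)·v_x + (1)·v_y = 0,
  so v ∝ (b, λ_1 - a) = (1, 0.099) = u.
  ||u|| = √((1)² + (0.099)²) = √(1.0098) ≈ 1.0049,
  v_1 = u/||u|| ≈ (0.9951, 0.0985) (||v_1|| = 1).

λ_1 = 18.099,  λ_2 = 7.901;  v_1 ≈ (0.9951, 0.0985)


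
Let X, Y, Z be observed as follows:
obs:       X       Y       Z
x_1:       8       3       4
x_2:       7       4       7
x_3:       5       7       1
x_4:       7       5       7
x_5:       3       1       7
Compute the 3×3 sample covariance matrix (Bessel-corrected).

Step 1 — column means:
  mean(X) = (8 + 7 + 5 + 7 + 3) / 5 = 30/5 = 6
  mean(Y) = (3 + 4 + 7 + 5 + 1) / 5 = 20/5 = 4
  mean(Z) = (4 + 7 + 1 + 7 + 7) / 5 = 26/5 = 5.2

Step 2 — sample covariance S[i,j] = (1/(n-1)) · Σ_k (x_{k,i} - mean_i) · (x_{k,j} - mean_j), with n-1 = 4.
  S[X,X] = ((2)·(2) + (1)·(1) + (-1)·(-1) + (1)·(1) + (-3)·(-3)) / 4 = 16/4 = 4
  S[X,Y] = ((2)·(-1) + (1)·(0) + (-1)·(3) + (1)·(1) + (-3)·(-3)) / 4 = 5/4 = 1.25
  S[X,Z] = ((2)·(-1.2) + (1)·(1.8) + (-1)·(-4.2) + (1)·(1.8) + (-3)·(1.8)) / 4 = 0/4 = 0
  S[Y,Y] = ((-1)·(-1) + (0)·(0) + (3)·(3) + (1)·(1) + (-3)·(-3)) / 4 = 20/4 = 5
  S[Y,Z] = ((-1)·(-1.2) + (0)·(1.8) + (3)·(-4.2) + (1)·(1.8) + (-3)·(1.8)) / 4 = -15/4 = -3.75
  S[Z,Z] = ((-1.2)·(-1.2) + (1.8)·(1.8) + (-4.2)·(-4.2) + (1.8)·(1.8) + (1.8)·(1.8)) / 4 = 28.8/4 = 7.2

S is symmetric (S[j,i] = S[i,j]). Assembling:

S = [[4, 1.25, 0],
 [1.25, 5, -3.75],
 [0, -3.75, 7.2]]


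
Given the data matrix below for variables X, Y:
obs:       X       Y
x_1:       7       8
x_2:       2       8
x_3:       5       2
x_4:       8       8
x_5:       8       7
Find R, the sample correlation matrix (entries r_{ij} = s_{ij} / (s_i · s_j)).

Step 1 — column means:
  mean(X) = (7 + 2 + 5 + 8 + 8) / 5 = 30/5 = 6
  mean(Y) = (8 + 8 + 2 + 8 + 7) / 5 = 33/5 = 6.6

Step 2 — sample variances and covariances s[i,j] = (1/(n-1)) · Σ_k (x_{k,i} - mean_i) · (x_{k,j} - mean_j), with n-1 = 4:
  s[X,X] = ((1)·(1) + (-4)·(-4) + (-1)·(-1) + (2)·(2) + (2)·(2)) / 4 = 26/4 = 6.5
  s[X,Y] = ((1)·(1.4) + (-4)·(1.4) + (-1)·(-4.6) + (2)·(1.4) + (2)·(0.4)) / 4 = 4/4 = 1
  s[Y,Y] = ((1.4)·(1.4) + (1.4)·(1.4) + (-4.6)·(-4.6) + (1.4)·(1.4) + (0.4)·(0.4)) / 4 = 27.2/4 = 6.8
  Sample standard deviations s_i = √(s[i,i]):
  s(X) = √(6.5) = 2.5495
  s(Y) = √(6.8) = 2.6077

Step 3 — r_{ij} = s_{ij} / (s_i · s_j):
  r[X,X] = 1 (diagonal).
  r[X,Y] = 1 / (2.5495 · 2.6077) = 1 / 6.6483 = 0.1504
  r[Y,Y] = 1 (diagonal).

R is symmetric with unit diagonal. Assembling:

R = [[1, 0.1504],
 [0.1504, 1]]


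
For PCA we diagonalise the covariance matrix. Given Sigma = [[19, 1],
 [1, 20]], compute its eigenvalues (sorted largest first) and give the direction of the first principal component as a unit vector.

Step 1 — characteristic polynomial of 2×2 Sigma:
  det(Sigma - λI) = λ² - trace · λ + det = 0.
  trace = 19 + 20 = 39, det = 19·20 - (1)² = 379.
Step 2 — discriminant:
  Δ = trace² - 4·det = 1521 - 1516 = 5.
Step 3 — eigenvalues:
  λ = (trace ± √Δ)/2 = (39 ± 2.2361)/2,
  λ_1 = 20.618,  λ_2 = 18.382.

Step 4 — unit eigenvector for λ_1: solve (Sigma - λ_1 I)v = 0. First row:
  (19 - 20.618)·v_x + (1)·v_y = 0, i.e. (-1.618)·v_x + (1)·v_y = 0,
  so v ∝ (b, λ_1 - a) = (1, 1.618) = u.
  ||u|| = √((1)² + (1.618)²) = √(3.618) ≈ 1.9021,
  v_1 = u/||u|| ≈ (0.5257, 0.8507) (||v_1|| = 1).

λ_1 = 20.618,  λ_2 = 18.382;  v_1 ≈ (0.5257, 0.8507)


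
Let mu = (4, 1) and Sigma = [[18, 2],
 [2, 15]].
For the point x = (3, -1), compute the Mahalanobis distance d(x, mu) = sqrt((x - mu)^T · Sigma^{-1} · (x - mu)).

Step 1 — centre the observation: (x - mu) = (-1, -2).

Step 2 — invert Sigma. det(Sigma) = 18·15 - (2)² = 266.
  Sigma^{-1} = (1/det) · [[d, -b], [-b, a]] = [[0.0564, -0.0075],
 [-0.0075, 0.0677]].

Step 3 — form the quadratic (x - mu)^T · Sigma^{-1} · (x - mu):
  Sigma^{-1} · (x - mu) = (-0.0414, -0.1278).
  (x - mu)^T · [Sigma^{-1} · (x - mu)] = (-1)·(-0.0414) + (-2)·(-0.1278) = 0.297.

Step 4 — take square root: d = √(0.297) ≈ 0.545.

d(x, mu) = √(0.297) ≈ 0.545


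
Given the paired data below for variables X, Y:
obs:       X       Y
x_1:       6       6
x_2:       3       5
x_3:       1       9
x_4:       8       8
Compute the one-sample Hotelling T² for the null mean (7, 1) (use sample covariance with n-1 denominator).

Step 1 — sample mean vector:
  mean(X) = (6 + 3 + 1 + 8) / 4 = 18/4 = 4.5
  mean(Y) = (6 + 5 + 9 + 8) / 4 = 28/4 = 7
  x̄ = (4.5, 7),  deviation x̄ - mu_0 = (4.5, 7) - (7, 1) = (-2.5, 6).

Step 2 — sample covariance matrix, S[i,j] = (1/(n-1)) · Σ_k (x_{k,i} - mean_i) · (x_{k,j} - mean_j), divisor n-1 = 3:
  S[X,X] = ((1.5)·(1.5) + (-1.5)·(-1.5) + (-3.5)·(-3.5) + (3.5)·(3.5)) / 3 = 29/3 = 9.6667
  S[X,Y] = ((1.5)·(-1) + (-1.5)·(-2) + (-3.5)·(2) + (3.5)·(1)) / 3 = -2/3 = -0.6667
  S[Y,Y] = ((-1)·(-1) + (-2)·(-2) + (2)·(2) + (1)·(1)) / 3 = 10/3 = 3.3333
  S = [[9.6667, -0.6667],
 [-0.6667, 3.3333]].

Step 3 — invert S. det(S) = 9.6667·3.3333 - (-0.6667)² = 31.7778.
  S^{-1} = (1/det) · [[d, -b], [-b, a]] = [[0.1049, 0.021],
 [0.021, 0.3042]].

Step 4 — quadratic form (x̄ - mu_0)^T · S^{-1} · (x̄ - mu_0):
  S^{-1} · (x̄ - mu_0) = (-0.1364, 1.7727),
  (x̄ - mu_0)^T · [...] = (-2.5)·(-0.1364) + (6)·(1.7727) = 10.9773.

Step 5 — scale by n: T² = 4 · 10.9773 = 43.9091.

T² ≈ 43.9091


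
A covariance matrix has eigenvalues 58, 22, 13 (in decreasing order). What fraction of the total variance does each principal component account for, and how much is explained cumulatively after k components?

Step 1 — total variance = trace(Sigma) = Σ λ_i = 58 + 22 + 13 = 93.

Step 2 — fraction explained by component i = λ_i / Σ λ:
  PC1: 58/93 = 0.6237
  PC2: 22/93 = 0.2366
  PC3: 13/93 = 0.1398

Step 3 — cumulative fraction after k components = (λ_1 + ... + λ_k) / Σ λ:
  k = 1: 58/93 = 0.6237
  k = 2: (58 + 22)/93 = 80/93 = 0.8602
  k = 3: (58 + 22 + 13)/93 = 93/93 = 1

Summary (fraction, with percent):

explained: PC1 0.6237 (62.37%), PC2 0.2366 (23.66%), PC3 0.1398 (13.98%);  cumulative: 0.6237, 0.8602, 1


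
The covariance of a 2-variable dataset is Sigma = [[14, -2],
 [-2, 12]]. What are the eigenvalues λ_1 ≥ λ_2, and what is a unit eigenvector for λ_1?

Step 1 — characteristic polynomial of 2×2 Sigma:
  det(Sigma - λI) = λ² - trace · λ + det = 0.
  trace = 14 + 12 = 26, det = 14·12 - (-2)² = 164.
Step 2 — discriminant:
  Δ = trace² - 4·det = 676 - 656 = 20.
Step 3 — eigenvalues:
  λ = (trace ± √Δ)/2 = (26 ± 4.4721)/2,
  λ_1 = 15.2361,  λ_2 = 10.7639.

Step 4 — unit eigenvector for λ_1: solve (Sigma - λ_1 I)v = 0. First row:
  (14 - 15.2361)·v_x + (-2)·v_y = 0, i.e. (-1.2361)·v_x + (-2)·v_y = 0,
  so v ∝ (b, λ_1 - a) = (-2, 1.2361); multiply by -1 so the first entry is positive: u = (2, -1.2361).
  ||u|| = √((2)² + (-1.2361)²) = √(5.5279) ≈ 2.3511,
  v_1 = u/||u|| ≈ (0.8507, -0.5257) (||v_1|| = 1).

λ_1 = 15.2361,  λ_2 = 10.7639;  v_1 ≈ (0.8507, -0.5257)


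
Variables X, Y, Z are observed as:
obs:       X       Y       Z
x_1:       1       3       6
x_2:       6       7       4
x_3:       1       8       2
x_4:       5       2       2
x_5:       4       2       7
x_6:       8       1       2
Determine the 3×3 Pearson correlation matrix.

Step 1 — column means:
  mean(X) = (1 + 6 + 1 + 5 + 4 + 8) / 6 = 25/6 = 4.1667
  mean(Y) = (3 + 7 + 8 + 2 + 2 + 1) / 6 = 23/6 = 3.8333
  mean(Z) = (6 + 4 + 2 + 2 + 7 + 2) / 6 = 23/6 = 3.8333

Step 2 — sample variances and covariances s[i,j] = (1/(n-1)) · Σ_k (x_{k,i} - mean_i) · (x_{k,j} - mean_j), with n-1 = 5:
  s[X,X] = ((-3.1667)·(-3.1667) + (1.8333)·(1.8333) + (-3.1667)·(-3.1667) + (0.8333)·(0.8333) + (-0.1667)·(-0.1667) + (3.8333)·(3.8333)) / 5 = 38.8333/5 = 7.7667
  s[X,Y] = ((-3.1667)·(-0.8333) + (1.8333)·(3.1667) + (-3.1667)·(4.1667) + (0.8333)·(-1.8333) + (-0.1667)·(-1.8333) + (3.8333)·(-2.8333)) / 5 = -16.8333/5 = -3.3667
  s[X,Z] = ((-3.1667)·(2.1667) + (1.8333)·(0.1667) + (-3.1667)·(-1.8333) + (0.8333)·(-1.8333) + (-0.1667)·(3.1667) + (3.8333)·(-1.8333)) / 5 = -9.8333/5 = -1.9667
  s[Y,Y] = ((-0.8333)·(-0.8333) + (3.1667)·(3.1667) + (4.1667)·(4.1667) + (-1.8333)·(-1.8333) + (-1.8333)·(-1.8333) + (-2.8333)·(-2.8333)) / 5 = 42.8333/5 = 8.5667
  s[Y,Z] = ((-0.8333)·(2.1667) + (3.1667)·(0.1667) + (4.1667)·(-1.8333) + (-1.8333)·(-1.8333) + (-1.8333)·(3.1667) + (-2.8333)·(-1.8333)) / 5 = -6.1667/5 = -1.2333
  s[Z,Z] = ((2.1667)·(2.1667) + (0.1667)·(0.1667) + (-1.8333)·(-1.8333) + (-1.8333)·(-1.8333) + (3.1667)·(3.1667) + (-1.8333)·(-1.8333)) / 5 = 24.8333/5 = 4.9667
  Sample standard deviations s_i = √(s[i,i]):
  s(X) = √(7.7667) = 2.7869
  s(Y) = √(8.5667) = 2.9269
  s(Z) = √(4.9667) = 2.2286

Step 3 — r_{ij} = s_{ij} / (s_i · s_j):
  r[X,X] = 1 (diagonal).
  r[X,Y] = -3.3667 / (2.7869 · 2.9269) = -3.3667 / 8.1569 = -0.4127
  r[X,Z] = -1.9667 / (2.7869 · 2.2286) = -1.9667 / 6.2108 = -0.3167
  r[Y,Y] = 1 (diagonal).
  r[Y,Z] = -1.2333 / (2.9269 · 2.2286) = -1.2333 / 6.5229 = -0.1891
  r[Z,Z] = 1 (diagonal).

R is symmetric with unit diagonal. Assembling:

R = [[1, -0.4127, -0.3167],
 [-0.4127, 1, -0.1891],
 [-0.3167, -0.1891, 1]]


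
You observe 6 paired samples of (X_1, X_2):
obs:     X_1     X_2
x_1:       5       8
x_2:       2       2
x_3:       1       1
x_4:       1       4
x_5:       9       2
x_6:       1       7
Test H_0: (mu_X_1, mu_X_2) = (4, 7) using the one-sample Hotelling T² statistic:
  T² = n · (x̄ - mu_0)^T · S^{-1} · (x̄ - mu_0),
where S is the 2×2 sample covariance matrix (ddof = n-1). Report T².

Step 1 — sample mean vector:
  mean(X_1) = (5 + 2 + 1 + 1 + 9 + 1) / 6 = 19/6 = 3.1667
  mean(X_2) = (8 + 2 + 1 + 4 + 2 + 7) / 6 = 24/6 = 4
  x̄ = (3.1667, 4),  deviation x̄ - mu_0 = (3.1667, 4) - (4, 7) = (-0.8333, -3).

Step 2 — sample covariance matrix, S[i,j] = (1/(n-1)) · Σ_k (x_{k,i} - mean_i) · (x_{k,j} - mean_j), divisor n-1 = 5:
  S[X_1,X_1] = ((1.8333)·(1.8333) + (-1.1667)·(-1.1667) + (-2.1667)·(-2.1667) + (-2.1667)·(-2.1667) + (5.8333)·(5.8333) + (-2.1667)·(-2.1667)) / 5 = 52.8333/5 = 10.5667
  S[X_1,X_2] = ((1.8333)·(4) + (-1.1667)·(-2) + (-2.1667)·(-3) + (-2.1667)·(0) + (5.8333)·(-2) + (-2.1667)·(3)) / 5 = -2/5 = -0.4
  S[X_2,X_2] = ((4)·(4) + (-2)·(-2) + (-3)·(-3) + (0)·(0) + (-2)·(-2) + (3)·(3)) / 5 = 42/5 = 8.4
  S = [[10.5667, -0.4],
 [-0.4, 8.4]].

Step 3 — invert S. det(S) = 10.5667·8.4 - (-0.4)² = 88.6.
  S^{-1} = (1/det) · [[d, -b], [-b, a]] = [[0.0948, 0.0045],
 [0.0045, 0.1193]].

Step 4 — quadratic form (x̄ - mu_0)^T · S^{-1} · (x̄ - mu_0):
  S^{-1} · (x̄ - mu_0) = (-0.0926, -0.3616),
  (x̄ - mu_0)^T · [...] = (-0.8333)·(-0.0926) + (-3)·(-0.3616) = 1.1618.

Step 5 — scale by n: T² = 6 · 1.1618 = 6.9707.

T² ≈ 6.9707


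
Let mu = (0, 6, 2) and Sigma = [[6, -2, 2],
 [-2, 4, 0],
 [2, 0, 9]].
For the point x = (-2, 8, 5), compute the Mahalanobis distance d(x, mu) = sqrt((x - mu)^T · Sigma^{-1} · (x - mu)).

Step 1 — centre the observation: (x - mu) = (-2, 2, 3).

Step 2 — invert Sigma (cofactor / det for 3×3, or solve directly):
  Sigma^{-1} = [[0.2195, 0.1098, -0.0488],
 [0.1098, 0.3049, -0.0244],
 [-0.0488, -0.0244, 0.122]].

Step 3 — form the quadratic (x - mu)^T · Sigma^{-1} · (x - mu):
  Sigma^{-1} · (x - mu) = (-0.3659, 0.3171, 0.4146).
  (x - mu)^T · [Sigma^{-1} · (x - mu)] = (-2)·(-0.3659) + (2)·(0.3171) + (3)·(0.4146) = 2.6098.

Step 4 — take square root: d = √(2.6098) ≈ 1.6155.

d(x, mu) = √(2.6098) ≈ 1.6155


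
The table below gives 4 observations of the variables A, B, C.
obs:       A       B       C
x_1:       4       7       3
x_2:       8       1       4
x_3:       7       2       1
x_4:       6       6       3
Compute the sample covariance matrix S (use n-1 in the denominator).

Step 1 — column means:
  mean(A) = (4 + 8 + 7 + 6) / 4 = 25/4 = 6.25
  mean(B) = (7 + 1 + 2 + 6) / 4 = 16/4 = 4
  mean(C) = (3 + 4 + 1 + 3) / 4 = 11/4 = 2.75

Step 2 — sample covariance S[i,j] = (1/(n-1)) · Σ_k (x_{k,i} - mean_i) · (x_{k,j} - mean_j), with n-1 = 3.
  S[A,A] = ((-2.25)·(-2.25) + (1.75)·(1.75) + (0.75)·(0.75) + (-0.25)·(-0.25)) / 3 = 8.75/3 = 2.9167
  S[A,B] = ((-2.25)·(3) + (1.75)·(-3) + (0.75)·(-2) + (-0.25)·(2)) / 3 = -14/3 = -4.6667
  S[A,C] = ((-2.25)·(0.25) + (1.75)·(1.25) + (0.75)·(-1.75) + (-0.25)·(0.25)) / 3 = 0.25/3 = 0.0833
  S[B,B] = ((3)·(3) + (-3)·(-3) + (-2)·(-2) + (2)·(2)) / 3 = 26/3 = 8.6667
  S[B,C] = ((3)·(0.25) + (-3)·(1.25) + (-2)·(-1.75) + (2)·(0.25)) / 3 = 1/3 = 0.3333
  S[C,C] = ((0.25)·(0.25) + (1.25)·(1.25) + (-1.75)·(-1.75) + (0.25)·(0.25)) / 3 = 4.75/3 = 1.5833

S is symmetric (S[j,i] = S[i,j]). Assembling:

S = [[2.9167, -4.6667, 0.0833],
 [-4.6667, 8.6667, 0.3333],
 [0.0833, 0.3333, 1.5833]]


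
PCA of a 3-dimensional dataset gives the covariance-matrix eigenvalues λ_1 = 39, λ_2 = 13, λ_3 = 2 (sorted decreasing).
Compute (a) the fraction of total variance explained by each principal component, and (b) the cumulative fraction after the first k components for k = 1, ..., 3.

Step 1 — total variance = trace(Sigma) = Σ λ_i = 39 + 13 + 2 = 54.

Step 2 — fraction explained by component i = λ_i / Σ λ:
  PC1: 39/54 = 0.7222
  PC2: 13/54 = 0.2407
  PC3: 2/54 = 0.037

Step 3 — cumulative fraction after k components = (λ_1 + ... + λ_k) / Σ λ:
  k = 1: 39/54 = 0.7222
  k = 2: (39 + 13)/54 = 52/54 = 0.963
  k = 3: (39 + 13 + 2)/54 = 54/54 = 1

Summary (fraction, with percent):

explained: PC1 0.7222 (72.22%), PC2 0.2407 (24.07%), PC3 0.037 (3.7%);  cumulative: 0.7222, 0.963, 1


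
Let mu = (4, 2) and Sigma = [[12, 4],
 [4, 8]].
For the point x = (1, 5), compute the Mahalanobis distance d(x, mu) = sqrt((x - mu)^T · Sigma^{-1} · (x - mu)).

Step 1 — centre the observation: (x - mu) = (-3, 3).

Step 2 — invert Sigma. det(Sigma) = 12·8 - (4)² = 80.
  Sigma^{-1} = (1/det) · [[d, -b], [-b, a]] = [[0.1, -0.05],
 [-0.05, 0.15]].

Step 3 — form the quadratic (x - mu)^T · Sigma^{-1} · (x - mu):
  Sigma^{-1} · (x - mu) = (-0.45, 0.6).
  (x - mu)^T · [Sigma^{-1} · (x - mu)] = (-3)·(-0.45) + (3)·(0.6) = 3.15.

Step 4 — take square root: d = √(3.15) ≈ 1.7748.

d(x, mu) = √(3.15) ≈ 1.7748


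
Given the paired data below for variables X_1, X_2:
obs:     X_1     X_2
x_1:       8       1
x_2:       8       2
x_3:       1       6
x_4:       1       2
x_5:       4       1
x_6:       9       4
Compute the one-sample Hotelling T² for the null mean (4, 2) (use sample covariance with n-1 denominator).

Step 1 — sample mean vector:
  mean(X_1) = (8 + 8 + 1 + 1 + 4 + 9) / 6 = 31/6 = 5.1667
  mean(X_2) = (1 + 2 + 6 + 2 + 1 + 4) / 6 = 16/6 = 2.6667
  x̄ = (5.1667, 2.6667),  deviation x̄ - mu_0 = (5.1667, 2.6667) - (4, 2) = (1.1667, 0.6667).

Step 2 — sample covariance matrix, S[i,j] = (1/(n-1)) · Σ_k (x_{k,i} - mean_i) · (x_{k,j} - mean_j), divisor n-1 = 5:
  S[X_1,X_1] = ((2.8333)·(2.8333) + (2.8333)·(2.8333) + (-4.1667)·(-4.1667) + (-4.1667)·(-4.1667) + (-1.1667)·(-1.1667) + (3.8333)·(3.8333)) / 5 = 66.8333/5 = 13.3667
  S[X_1,X_2] = ((2.8333)·(-1.6667) + (2.8333)·(-0.6667) + (-4.1667)·(3.3333) + (-4.1667)·(-0.6667) + (-1.1667)·(-1.6667) + (3.8333)·(1.3333)) / 5 = -10.6667/5 = -2.1333
  S[X_2,X_2] = ((-1.6667)·(-1.6667) + (-0.6667)·(-0.6667) + (3.3333)·(3.3333) + (-0.6667)·(-0.6667) + (-1.6667)·(-1.6667) + (1.3333)·(1.3333)) / 5 = 19.3333/5 = 3.8667
  S = [[13.3667, -2.1333],
 [-2.1333, 3.8667]].

Step 3 — invert S. det(S) = 13.3667·3.8667 - (-2.1333)² = 47.1333.
  S^{-1} = (1/det) · [[d, -b], [-b, a]] = [[0.082, 0.0453],
 [0.0453, 0.2836]].

Step 4 — quadratic form (x̄ - mu_0)^T · S^{-1} · (x̄ - mu_0):
  S^{-1} · (x̄ - mu_0) = (0.1259, 0.2419),
  (x̄ - mu_0)^T · [...] = (1.1667)·(0.1259) + (0.6667)·(0.2419) = 0.3081.

Step 5 — scale by n: T² = 6 · 0.3081 = 1.8487.

T² ≈ 1.8487


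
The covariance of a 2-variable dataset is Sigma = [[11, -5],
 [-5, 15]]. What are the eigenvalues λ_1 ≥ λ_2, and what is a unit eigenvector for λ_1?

Step 1 — characteristic polynomial of 2×2 Sigma:
  det(Sigma - λI) = λ² - trace · λ + det = 0.
  trace = 11 + 15 = 26, det = 11·15 - (-5)² = 140.
Step 2 — discriminant:
  Δ = trace² - 4·det = 676 - 560 = 116.
Step 3 — eigenvalues:
  λ = (trace ± √Δ)/2 = (26 ± 10.7703)/2,
  λ_1 = 18.3852,  λ_2 = 7.6148.

Step 4 — unit eigenvector for λ_1: solve (Sigma - λ_1 I)v = 0. First row:
  (11 - 18.3852)·v_x + (-5)·v_y = 0, i.e. (-7.3852)·v_x + (-5)·v_y = 0,
  so v ∝ (b, λ_1 - a) = (-5, 7.3852); multiply by -1 so the first entry is positive: u = (5, -7.3852).
  ||u|| = √((5)² + (-7.3852)²) = √(79.5407) ≈ 8.9186,
  v_1 = u/||u|| ≈ (0.5606, -0.8281) (||v_1|| = 1).

λ_1 = 18.3852,  λ_2 = 7.6148;  v_1 ≈ (0.5606, -0.8281)


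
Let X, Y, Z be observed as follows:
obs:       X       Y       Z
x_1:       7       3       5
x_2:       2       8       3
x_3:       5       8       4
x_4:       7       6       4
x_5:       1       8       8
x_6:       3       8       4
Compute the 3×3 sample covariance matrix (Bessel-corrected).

Step 1 — column means:
  mean(X) = (7 + 2 + 5 + 7 + 1 + 3) / 6 = 25/6 = 4.1667
  mean(Y) = (3 + 8 + 8 + 6 + 8 + 8) / 6 = 41/6 = 6.8333
  mean(Z) = (5 + 3 + 4 + 4 + 8 + 4) / 6 = 28/6 = 4.6667

Step 2 — sample covariance S[i,j] = (1/(n-1)) · Σ_k (x_{k,i} - mean_i) · (x_{k,j} - mean_j), with n-1 = 5.
  S[X,X] = ((2.8333)·(2.8333) + (-2.1667)·(-2.1667) + (0.8333)·(0.8333) + (2.8333)·(2.8333) + (-3.1667)·(-3.1667) + (-1.1667)·(-1.1667)) / 5 = 32.8333/5 = 6.5667
  S[X,Y] = ((2.8333)·(-3.8333) + (-2.1667)·(1.1667) + (0.8333)·(1.1667) + (2.8333)·(-0.8333) + (-3.1667)·(1.1667) + (-1.1667)·(1.1667)) / 5 = -19.8333/5 = -3.9667
  S[X,Z] = ((2.8333)·(0.3333) + (-2.1667)·(-1.6667) + (0.8333)·(-0.6667) + (2.8333)·(-0.6667) + (-3.1667)·(3.3333) + (-1.1667)·(-0.6667)) / 5 = -7.6667/5 = -1.5333
  S[Y,Y] = ((-3.8333)·(-3.8333) + (1.1667)·(1.1667) + (1.1667)·(1.1667) + (-0.8333)·(-0.8333) + (1.1667)·(1.1667) + (1.1667)·(1.1667)) / 5 = 20.8333/5 = 4.1667
  S[Y,Z] = ((-3.8333)·(0.3333) + (1.1667)·(-1.6667) + (1.1667)·(-0.6667) + (-0.8333)·(-0.6667) + (1.1667)·(3.3333) + (1.1667)·(-0.6667)) / 5 = -0.3333/5 = -0.0667
  S[Z,Z] = ((0.3333)·(0.3333) + (-1.6667)·(-1.6667) + (-0.6667)·(-0.6667) + (-0.6667)·(-0.6667) + (3.3333)·(3.3333) + (-0.6667)·(-0.6667)) / 5 = 15.3333/5 = 3.0667

S is symmetric (S[j,i] = S[i,j]). Assembling:

S = [[6.5667, -3.9667, -1.5333],
 [-3.9667, 4.1667, -0.0667],
 [-1.5333, -0.0667, 3.0667]]


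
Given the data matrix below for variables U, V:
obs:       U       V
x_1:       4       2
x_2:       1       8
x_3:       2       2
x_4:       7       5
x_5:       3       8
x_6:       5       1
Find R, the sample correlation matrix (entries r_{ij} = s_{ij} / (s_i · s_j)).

Step 1 — column means:
  mean(U) = (4 + 1 + 2 + 7 + 3 + 5) / 6 = 22/6 = 3.6667
  mean(V) = (2 + 8 + 2 + 5 + 8 + 1) / 6 = 26/6 = 4.3333

Step 2 — sample variances and covariances s[i,j] = (1/(n-1)) · Σ_k (x_{k,i} - mean_i) · (x_{k,j} - mean_j), with n-1 = 5:
  s[U,U] = ((0.3333)·(0.3333) + (-2.6667)·(-2.6667) + (-1.6667)·(-1.6667) + (3.3333)·(3.3333) + (-0.6667)·(-0.6667) + (1.3333)·(1.3333)) / 5 = 23.3333/5 = 4.6667
  s[U,V] = ((0.3333)·(-2.3333) + (-2.6667)·(3.6667) + (-1.6667)·(-2.3333) + (3.3333)·(0.6667) + (-0.6667)·(3.6667) + (1.3333)·(-3.3333)) / 5 = -11.3333/5 = -2.2667
  s[V,V] = ((-2.3333)·(-2.3333) + (3.6667)·(3.6667) + (-2.3333)·(-2.3333) + (0.6667)·(0.6667) + (3.6667)·(3.6667) + (-3.3333)·(-3.3333)) / 5 = 49.3333/5 = 9.8667
  Sample standard deviations s_i = √(s[i,i]):
  s(U) = √(4.6667) = 2.1602
  s(V) = √(9.8667) = 3.1411

Step 3 — r_{ij} = s_{ij} / (s_i · s_j):
  r[U,U] = 1 (diagonal).
  r[U,V] = -2.2667 / (2.1602 · 3.1411) = -2.2667 / 6.7856 = -0.334
  r[V,V] = 1 (diagonal).

R is symmetric with unit diagonal. Assembling:

R = [[1, -0.334],
 [-0.334, 1]]


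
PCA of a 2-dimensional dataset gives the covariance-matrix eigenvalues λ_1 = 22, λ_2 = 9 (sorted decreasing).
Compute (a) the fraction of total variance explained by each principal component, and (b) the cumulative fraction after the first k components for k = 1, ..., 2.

Step 1 — total variance = trace(Sigma) = Σ λ_i = 22 + 9 = 31.

Step 2 — fraction explained by component i = λ_i / Σ λ:
  PC1: 22/31 = 0.7097
  PC2: 9/31 = 0.2903

Step 3 — cumulative fraction after k components = (λ_1 + ... + λ_k) / Σ λ:
  k = 1: 22/31 = 0.7097
  k = 2: (22 + 9)/31 = 31/31 = 1

Summary (fraction, with percent):

explained: PC1 0.7097 (70.97%), PC2 0.2903 (29.03%);  cumulative: 0.7097, 1


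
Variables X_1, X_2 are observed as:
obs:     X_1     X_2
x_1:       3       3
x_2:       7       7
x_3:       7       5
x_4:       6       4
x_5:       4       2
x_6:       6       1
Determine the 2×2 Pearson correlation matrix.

Step 1 — column means:
  mean(X_1) = (3 + 7 + 7 + 6 + 4 + 6) / 6 = 33/6 = 5.5
  mean(X_2) = (3 + 7 + 5 + 4 + 2 + 1) / 6 = 22/6 = 3.6667

Step 2 — sample variances and covariances s[i,j] = (1/(n-1)) · Σ_k (x_{k,i} - mean_i) · (x_{k,j} - mean_j), with n-1 = 5:
  s[X_1,X_1] = ((-2.5)·(-2.5) + (1.5)·(1.5) + (1.5)·(1.5) + (0.5)·(0.5) + (-1.5)·(-1.5) + (0.5)·(0.5)) / 5 = 13.5/5 = 2.7
  s[X_1,X_2] = ((-2.5)·(-0.6667) + (1.5)·(3.3333) + (1.5)·(1.3333) + (0.5)·(0.3333) + (-1.5)·(-1.6667) + (0.5)·(-2.6667)) / 5 = 10/5 = 2
  s[X_2,X_2] = ((-0.6667)·(-0.6667) + (3.3333)·(3.3333) + (1.3333)·(1.3333) + (0.3333)·(0.3333) + (-1.6667)·(-1.6667) + (-2.6667)·(-2.6667)) / 5 = 23.3333/5 = 4.6667
  Sample standard deviations s_i = √(s[i,i]):
  s(X_1) = √(2.7) = 1.6432
  s(X_2) = √(4.6667) = 2.1602

Step 3 — r_{ij} = s_{ij} / (s_i · s_j):
  r[X_1,X_1] = 1 (diagonal).
  r[X_1,X_2] = 2 / (1.6432 · 2.1602) = 2 / 3.5496 = 0.5634
  r[X_2,X_2] = 1 (diagonal).

R is symmetric with unit diagonal. Assembling:

R = [[1, 0.5634],
 [0.5634, 1]]


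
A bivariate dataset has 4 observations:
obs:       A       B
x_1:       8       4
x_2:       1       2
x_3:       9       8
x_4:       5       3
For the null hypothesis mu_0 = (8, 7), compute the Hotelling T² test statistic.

Step 1 — sample mean vector:
  mean(A) = (8 + 1 + 9 + 5) / 4 = 23/4 = 5.75
  mean(B) = (4 + 2 + 8 + 3) / 4 = 17/4 = 4.25
  x̄ = (5.75, 4.25),  deviation x̄ - mu_0 = (5.75, 4.25) - (8, 7) = (-2.25, -2.75).

Step 2 — sample covariance matrix, S[i,j] = (1/(n-1)) · Σ_k (x_{k,i} - mean_i) · (x_{k,j} - mean_j), divisor n-1 = 3:
  S[A,A] = ((2.25)·(2.25) + (-4.75)·(-4.75) + (3.25)·(3.25) + (-0.75)·(-0.75)) / 3 = 38.75/3 = 12.9167
  S[A,B] = ((2.25)·(-0.25) + (-4.75)·(-2.25) + (3.25)·(3.75) + (-0.75)·(-1.25)) / 3 = 23.25/3 = 7.75
  S[B,B] = ((-0.25)·(-0.25) + (-2.25)·(-2.25) + (3.75)·(3.75) + (-1.25)·(-1.25)) / 3 = 20.75/3 = 6.9167
  S = [[12.9167, 7.75],
 [7.75, 6.9167]].

Step 3 — invert S. det(S) = 12.9167·6.9167 - (7.75)² = 29.2778.
  S^{-1} = (1/det) · [[d, -b], [-b, a]] = [[0.2362, -0.2647],
 [-0.2647, 0.4412]].

Step 4 — quadratic form (x̄ - mu_0)^T · S^{-1} · (x̄ - mu_0):
  S^{-1} · (x̄ - mu_0) = (0.1964, -0.6176),
  (x̄ - mu_0)^T · [...] = (-2.25)·(0.1964) + (-2.75)·(-0.6176) = 1.2566.

Step 5 — scale by n: T² = 4 · 1.2566 = 5.0266.

T² ≈ 5.0266


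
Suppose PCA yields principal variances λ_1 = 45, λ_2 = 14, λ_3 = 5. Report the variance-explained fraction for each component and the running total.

Step 1 — total variance = trace(Sigma) = Σ λ_i = 45 + 14 + 5 = 64.

Step 2 — fraction explained by component i = λ_i / Σ λ:
  PC1: 45/64 = 0.7031
  PC2: 14/64 = 0.2188
  PC3: 5/64 = 0.0781

Step 3 — cumulative fraction after k components = (λ_1 + ... + λ_k) / Σ λ:
  k = 1: 45/64 = 0.7031
  k = 2: (45 + 14)/64 = 59/64 = 0.9219
  k = 3: (45 + 14 + 5)/64 = 64/64 = 1

Summary (fraction, with percent):

explained: PC1 0.7031 (70.31%), PC2 0.2188 (21.88%), PC3 0.0781 (7.81%);  cumulative: 0.7031, 0.9219, 1


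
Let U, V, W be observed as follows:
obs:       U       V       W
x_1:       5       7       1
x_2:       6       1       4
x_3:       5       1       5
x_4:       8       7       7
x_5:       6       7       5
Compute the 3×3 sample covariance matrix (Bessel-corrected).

Step 1 — column means:
  mean(U) = (5 + 6 + 5 + 8 + 6) / 5 = 30/5 = 6
  mean(V) = (7 + 1 + 1 + 7 + 7) / 5 = 23/5 = 4.6
  mean(W) = (1 + 4 + 5 + 7 + 5) / 5 = 22/5 = 4.4

Step 2 — sample covariance S[i,j] = (1/(n-1)) · Σ_k (x_{k,i} - mean_i) · (x_{k,j} - mean_j), with n-1 = 4.
  S[U,U] = ((-1)·(-1) + (0)·(0) + (-1)·(-1) + (2)·(2) + (0)·(0)) / 4 = 6/4 = 1.5
  S[U,V] = ((-1)·(2.4) + (0)·(-3.6) + (-1)·(-3.6) + (2)·(2.4) + (0)·(2.4)) / 4 = 6/4 = 1.5
  S[U,W] = ((-1)·(-3.4) + (0)·(-0.4) + (-1)·(0.6) + (2)·(2.6) + (0)·(0.6)) / 4 = 8/4 = 2
  S[V,V] = ((2.4)·(2.4) + (-3.6)·(-3.6) + (-3.6)·(-3.6) + (2.4)·(2.4) + (2.4)·(2.4)) / 4 = 43.2/4 = 10.8
  S[V,W] = ((2.4)·(-3.4) + (-3.6)·(-0.4) + (-3.6)·(0.6) + (2.4)·(2.6) + (2.4)·(0.6)) / 4 = -1.2/4 = -0.3
  S[W,W] = ((-3.4)·(-3.4) + (-0.4)·(-0.4) + (0.6)·(0.6) + (2.6)·(2.6) + (0.6)·(0.6)) / 4 = 19.2/4 = 4.8

S is symmetric (S[j,i] = S[i,j]). Assembling:

S = [[1.5, 1.5, 2],
 [1.5, 10.8, -0.3],
 [2, -0.3, 4.8]]


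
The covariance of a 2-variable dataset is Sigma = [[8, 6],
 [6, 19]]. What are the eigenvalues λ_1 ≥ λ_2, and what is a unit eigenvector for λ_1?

Step 1 — characteristic polynomial of 2×2 Sigma:
  det(Sigma - λI) = λ² - trace · λ + det = 0.
  trace = 8 + 19 = 27, det = 8·19 - (6)² = 116.
Step 2 — discriminant:
  Δ = trace² - 4·det = 729 - 464 = 265.
Step 3 — eigenvalues:
  λ = (trace ± √Δ)/2 = (27 ± 16.2788)/2,
  λ_1 = 21.6394,  λ_2 = 5.3606.

Step 4 — unit eigenvector for λ_1: solve (Sigma - λ_1 I)v = 0. First row:
  (8 - 21.6394)·v_x + (6)·v_y = 0, i.e. (-13.6394)·v_x + (6)·v_y = 0,
  so v ∝ (b, λ_1 - a) = (6, 13.6394) = u.
  ||u|| = √((6)² + (13.6394)²) = √(222.0335) ≈ 14.9008,
  v_1 = u/||u|| ≈ (0.4027, 0.9153) (||v_1|| = 1).

λ_1 = 21.6394,  λ_2 = 5.3606;  v_1 ≈ (0.4027, 0.9153)


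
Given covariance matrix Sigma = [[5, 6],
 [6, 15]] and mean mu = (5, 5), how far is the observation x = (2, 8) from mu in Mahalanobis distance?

Step 1 — centre the observation: (x - mu) = (-3, 3).

Step 2 — invert Sigma. det(Sigma) = 5·15 - (6)² = 39.
  Sigma^{-1} = (1/det) · [[d, -b], [-b, a]] = [[0.3846, -0.1538],
 [-0.1538, 0.1282]].

Step 3 — form the quadratic (x - mu)^T · Sigma^{-1} · (x - mu):
  Sigma^{-1} · (x - mu) = (-1.6154, 0.8462).
  (x - mu)^T · [Sigma^{-1} · (x - mu)] = (-3)·(-1.6154) + (3)·(0.8462) = 7.3846.

Step 4 — take square root: d = √(7.3846) ≈ 2.7175.

d(x, mu) = √(7.3846) ≈ 2.7175


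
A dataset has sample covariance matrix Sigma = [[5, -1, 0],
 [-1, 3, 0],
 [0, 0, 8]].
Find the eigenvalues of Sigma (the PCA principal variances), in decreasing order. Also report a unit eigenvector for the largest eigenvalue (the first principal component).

Step 1 — characteristic polynomial p(λ) = det(λI - Sigma) = λ³ - tr·λ² + c_1·λ - det, where tr = trace, c_1 = sum of the principal 2×2 minors, det = det(Sigma):
  tr = 5 + 3 + 8 = 16,
  c_1 = (5·3 - (-1)²) + (5·8 - (0)²) + (3·8 - (0)²) = 14 + 40 + 24 = 78,
  det = 5·(3·8 - (0)²) - (-1)·((-1)·8 - (0)·(0)) + (0)·((-1)·(0) - 3·(0)) = 5·(24) - (-1)·(-8) + (0)·(0) = 112.
  So p(λ) = λ³ - 16λ² + 78λ - 112.
Step 2 — look for an integer root (rational root theorem: any rational root is an integer divisor of 112). Testing λ = 8:
  p(8) = 512 - 1024 + 624 - 112 = 0  ✓
  Dividing out (λ - 8): p(λ) = (λ - 8)(λ² - 8λ + 14).
Step 3 — remaining eigenvalues from the quadratic λ² - 8λ + 14 = 0:
  Δ = 8² - 4·14 = 64 - 56 = 8,  λ = (8 ± √8)/2 = (8 ± 2.8284)/2 ≈ 5.4142 or 2.5858.
  Sorted: λ_1 = 8,  λ_2 = 5.4142,  λ_3 = 2.5858  (check: sum = 16 = tr ✓).

Step 4 — unit eigenvector for λ_1 = 8: v spans the null space of (Sigma - λ_1 I), whose rows are
  r_1 = (-3, -1, 0),  r_2 = (-1, -5, 0),  r_3 = (0, 0, 0).
  v is orthogonal to every row, so take v ∝ r_1 × r_2 = ((-1)·(0) - (0)·(-5), (0)·(-1) - (-3)·(0), (-3)·(-5) - (-1)·(-1)) = (0, 0, 14).
  Rescale (divide by 14): u = (0, 0, 1).
  ||u|| = √((0)² + (0)² + (1)²) = √(1) = 1,  v_1 = u/||u|| ≈ (0, 0, 1) (||v_1|| = 1).

λ_1 = 8,  λ_2 = 5.4142,  λ_3 = 2.5858;  v_1 ≈ (0, 0, 1)


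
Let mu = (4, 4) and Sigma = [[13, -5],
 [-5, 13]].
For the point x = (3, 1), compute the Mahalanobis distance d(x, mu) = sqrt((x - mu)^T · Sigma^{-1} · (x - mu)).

Step 1 — centre the observation: (x - mu) = (-1, -3).

Step 2 — invert Sigma. det(Sigma) = 13·13 - (-5)² = 144.
  Sigma^{-1} = (1/det) · [[d, -b], [-b, a]] = [[0.0903, 0.0347],
 [0.0347, 0.0903]].

Step 3 — form the quadratic (x - mu)^T · Sigma^{-1} · (x - mu):
  Sigma^{-1} · (x - mu) = (-0.1944, -0.3056).
  (x - mu)^T · [Sigma^{-1} · (x - mu)] = (-1)·(-0.1944) + (-3)·(-0.3056) = 1.1111.

Step 4 — take square root: d = √(1.1111) ≈ 1.0541.

d(x, mu) = √(1.1111) ≈ 1.0541


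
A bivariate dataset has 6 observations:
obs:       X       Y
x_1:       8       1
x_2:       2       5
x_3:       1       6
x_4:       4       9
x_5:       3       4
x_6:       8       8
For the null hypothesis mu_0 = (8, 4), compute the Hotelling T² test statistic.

Step 1 — sample mean vector:
  mean(X) = (8 + 2 + 1 + 4 + 3 + 8) / 6 = 26/6 = 4.3333
  mean(Y) = (1 + 5 + 6 + 9 + 4 + 8) / 6 = 33/6 = 5.5
  x̄ = (4.3333, 5.5),  deviation x̄ - mu_0 = (4.3333, 5.5) - (8, 4) = (-3.6667, 1.5).

Step 2 — sample covariance matrix, S[i,j] = (1/(n-1)) · Σ_k (x_{k,i} - mean_i) · (x_{k,j} - mean_j), divisor n-1 = 5:
  S[X,X] = ((3.6667)·(3.6667) + (-2.3333)·(-2.3333) + (-3.3333)·(-3.3333) + (-0.3333)·(-0.3333) + (-1.3333)·(-1.3333) + (3.6667)·(3.6667)) / 5 = 45.3333/5 = 9.0667
  S[X,Y] = ((3.6667)·(-4.5) + (-2.3333)·(-0.5) + (-3.3333)·(0.5) + (-0.3333)·(3.5) + (-1.3333)·(-1.5) + (3.6667)·(2.5)) / 5 = -7/5 = -1.4
  S[Y,Y] = ((-4.5)·(-4.5) + (-0.5)·(-0.5) + (0.5)·(0.5) + (3.5)·(3.5) + (-1.5)·(-1.5) + (2.5)·(2.5)) / 5 = 41.5/5 = 8.3
  S = [[9.0667, -1.4],
 [-1.4, 8.3]].

Step 3 — invert S. det(S) = 9.0667·8.3 - (-1.4)² = 73.2933.
  S^{-1} = (1/det) · [[d, -b], [-b, a]] = [[0.1132, 0.0191],
 [0.0191, 0.1237]].

Step 4 — quadratic form (x̄ - mu_0)^T · S^{-1} · (x̄ - mu_0):
  S^{-1} · (x̄ - mu_0) = (-0.3866, 0.1155),
  (x̄ - mu_0)^T · [...] = (-3.6667)·(-0.3866) + (1.5)·(0.1155) = 1.5907.

Step 5 — scale by n: T² = 6 · 1.5907 = 9.5443.

T² ≈ 9.5443


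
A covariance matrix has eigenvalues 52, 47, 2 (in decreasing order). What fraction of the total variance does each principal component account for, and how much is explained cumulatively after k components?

Step 1 — total variance = trace(Sigma) = Σ λ_i = 52 + 47 + 2 = 101.

Step 2 — fraction explained by component i = λ_i / Σ λ:
  PC1: 52/101 = 0.5149
  PC2: 47/101 = 0.4653
  PC3: 2/101 = 0.0198

Step 3 — cumulative fraction after k components = (λ_1 + ... + λ_k) / Σ λ:
  k = 1: 52/101 = 0.5149
  k = 2: (52 + 47)/101 = 99/101 = 0.9802
  k = 3: (52 + 47 + 2)/101 = 101/101 = 1

Summary (fraction, with percent):

explained: PC1 0.5149 (51.49%), PC2 0.4653 (46.53%), PC3 0.0198 (1.98%);  cumulative: 0.5149, 0.9802, 1


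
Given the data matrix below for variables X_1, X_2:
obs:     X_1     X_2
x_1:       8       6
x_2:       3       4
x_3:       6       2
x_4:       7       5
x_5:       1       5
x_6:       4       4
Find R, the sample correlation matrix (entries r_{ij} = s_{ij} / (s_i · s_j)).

Step 1 — column means:
  mean(X_1) = (8 + 3 + 6 + 7 + 1 + 4) / 6 = 29/6 = 4.8333
  mean(X_2) = (6 + 4 + 2 + 5 + 5 + 4) / 6 = 26/6 = 4.3333

Step 2 — sample variances and covariances s[i,j] = (1/(n-1)) · Σ_k (x_{k,i} - mean_i) · (x_{k,j} - mean_j), with n-1 = 5:
  s[X_1,X_1] = ((3.1667)·(3.1667) + (-1.8333)·(-1.8333) + (1.1667)·(1.1667) + (2.1667)·(2.1667) + (-3.8333)·(-3.8333) + (-0.8333)·(-0.8333)) / 5 = 34.8333/5 = 6.9667
  s[X_1,X_2] = ((3.1667)·(1.6667) + (-1.8333)·(-0.3333) + (1.1667)·(-2.3333) + (2.1667)·(0.6667) + (-3.8333)·(0.6667) + (-0.8333)·(-0.3333)) / 5 = 2.3333/5 = 0.4667
  s[X_2,X_2] = ((1.6667)·(1.6667) + (-0.3333)·(-0.3333) + (-2.3333)·(-2.3333) + (0.6667)·(0.6667) + (0.6667)·(0.6667) + (-0.3333)·(-0.3333)) / 5 = 9.3333/5 = 1.8667
  Sample standard deviations s_i = √(s[i,i]):
  s(X_1) = √(6.9667) = 2.6394
  s(X_2) = √(1.8667) = 1.3663

Step 3 — r_{ij} = s_{ij} / (s_i · s_j):
  r[X_1,X_1] = 1 (diagonal).
  r[X_1,X_2] = 0.4667 / (2.6394 · 1.3663) = 0.4667 / 3.6062 = 0.1294
  r[X_2,X_2] = 1 (diagonal).

R is symmetric with unit diagonal. Assembling:

R = [[1, 0.1294],
 [0.1294, 1]]


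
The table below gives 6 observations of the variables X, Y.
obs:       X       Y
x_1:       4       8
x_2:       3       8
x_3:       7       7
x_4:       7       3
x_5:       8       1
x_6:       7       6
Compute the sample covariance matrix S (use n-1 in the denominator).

Step 1 — column means:
  mean(X) = (4 + 3 + 7 + 7 + 8 + 7) / 6 = 36/6 = 6
  mean(Y) = (8 + 8 + 7 + 3 + 1 + 6) / 6 = 33/6 = 5.5

Step 2 — sample covariance S[i,j] = (1/(n-1)) · Σ_k (x_{k,i} - mean_i) · (x_{k,j} - mean_j), with n-1 = 5.
  S[X,X] = ((-2)·(-2) + (-3)·(-3) + (1)·(1) + (1)·(1) + (2)·(2) + (1)·(1)) / 5 = 20/5 = 4
  S[X,Y] = ((-2)·(2.5) + (-3)·(2.5) + (1)·(1.5) + (1)·(-2.5) + (2)·(-4.5) + (1)·(0.5)) / 5 = -22/5 = -4.4
  S[Y,Y] = ((2.5)·(2.5) + (2.5)·(2.5) + (1.5)·(1.5) + (-2.5)·(-2.5) + (-4.5)·(-4.5) + (0.5)·(0.5)) / 5 = 41.5/5 = 8.3

S is symmetric (S[j,i] = S[i,j]). Assembling:

S = [[4, -4.4],
 [-4.4, 8.3]]


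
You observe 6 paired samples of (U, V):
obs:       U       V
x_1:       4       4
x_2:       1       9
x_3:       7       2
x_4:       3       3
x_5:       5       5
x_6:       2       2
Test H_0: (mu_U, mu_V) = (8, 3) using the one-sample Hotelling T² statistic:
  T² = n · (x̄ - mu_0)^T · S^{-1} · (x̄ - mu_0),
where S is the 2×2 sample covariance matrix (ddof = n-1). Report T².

Step 1 — sample mean vector:
  mean(U) = (4 + 1 + 7 + 3 + 5 + 2) / 6 = 22/6 = 3.6667
  mean(V) = (4 + 9 + 2 + 3 + 5 + 2) / 6 = 25/6 = 4.1667
  x̄ = (3.6667, 4.1667),  deviation x̄ - mu_0 = (3.6667, 4.1667) - (8, 3) = (-4.3333, 1.1667).

Step 2 — sample covariance matrix, S[i,j] = (1/(n-1)) · Σ_k (x_{k,i} - mean_i) · (x_{k,j} - mean_j), divisor n-1 = 5:
  S[U,U] = ((0.3333)·(0.3333) + (-2.6667)·(-2.6667) + (3.3333)·(3.3333) + (-0.6667)·(-0.6667) + (1.3333)·(1.3333) + (-1.6667)·(-1.6667)) / 5 = 23.3333/5 = 4.6667
  S[U,V] = ((0.3333)·(-0.1667) + (-2.6667)·(4.8333) + (3.3333)·(-2.1667) + (-0.6667)·(-1.1667) + (1.3333)·(0.8333) + (-1.6667)·(-2.1667)) / 5 = -14.6667/5 = -2.9333
  S[V,V] = ((-0.1667)·(-0.1667) + (4.8333)·(4.8333) + (-2.1667)·(-2.1667) + (-1.1667)·(-1.1667) + (0.8333)·(0.8333) + (-2.1667)·(-2.1667)) / 5 = 34.8333/5 = 6.9667
  S = [[4.6667, -2.9333],
 [-2.9333, 6.9667]].

Step 3 — invert S. det(S) = 4.6667·6.9667 - (-2.9333)² = 23.9067.
  S^{-1} = (1/det) · [[d, -b], [-b, a]] = [[0.2914, 0.1227],
 [0.1227, 0.1952]].

Step 4 — quadratic form (x̄ - mu_0)^T · S^{-1} · (x̄ - mu_0):
  S^{-1} · (x̄ - mu_0) = (-1.1196, -0.304),
  (x̄ - mu_0)^T · [...] = (-4.3333)·(-1.1196) + (1.1667)·(-0.304) = 4.4971.

Step 5 — scale by n: T² = 6 · 4.4971 = 26.9827.

T² ≈ 26.9827


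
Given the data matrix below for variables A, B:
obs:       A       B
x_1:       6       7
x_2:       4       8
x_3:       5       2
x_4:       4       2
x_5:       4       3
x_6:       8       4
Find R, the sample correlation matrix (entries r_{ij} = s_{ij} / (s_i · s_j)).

Step 1 — column means:
  mean(A) = (6 + 4 + 5 + 4 + 4 + 8) / 6 = 31/6 = 5.1667
  mean(B) = (7 + 8 + 2 + 2 + 3 + 4) / 6 = 26/6 = 4.3333

Step 2 — sample variances and covariances s[i,j] = (1/(n-1)) · Σ_k (x_{k,i} - mean_i) · (x_{k,j} - mean_j), with n-1 = 5:
  s[A,A] = ((0.8333)·(0.8333) + (-1.1667)·(-1.1667) + (-0.1667)·(-0.1667) + (-1.1667)·(-1.1667) + (-1.1667)·(-1.1667) + (2.8333)·(2.8333)) / 5 = 12.8333/5 = 2.5667
  s[A,B] = ((0.8333)·(2.6667) + (-1.1667)·(3.6667) + (-0.1667)·(-2.3333) + (-1.1667)·(-2.3333) + (-1.1667)·(-1.3333) + (2.8333)·(-0.3333)) / 5 = 1.6667/5 = 0.3333
  s[B,B] = ((2.6667)·(2.6667) + (3.6667)·(3.6667) + (-2.3333)·(-2.3333) + (-2.3333)·(-2.3333) + (-1.3333)·(-1.3333) + (-0.3333)·(-0.3333)) / 5 = 33.3333/5 = 6.6667
  Sample standard deviations s_i = √(s[i,i]):
  s(A) = √(2.5667) = 1.6021
  s(B) = √(6.6667) = 2.582

Step 3 — r_{ij} = s_{ij} / (s_i · s_j):
  r[A,A] = 1 (diagonal).
  r[A,B] = 0.3333 / (1.6021 · 2.582) = 0.3333 / 4.1366 = 0.0806
  r[B,B] = 1 (diagonal).

R is symmetric with unit diagonal. Assembling:

R = [[1, 0.0806],
 [0.0806, 1]]


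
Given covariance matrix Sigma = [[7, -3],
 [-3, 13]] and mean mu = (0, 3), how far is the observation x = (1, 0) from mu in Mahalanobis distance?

Step 1 — centre the observation: (x - mu) = (1, -3).

Step 2 — invert Sigma. det(Sigma) = 7·13 - (-3)² = 82.
  Sigma^{-1} = (1/det) · [[d, -b], [-b, a]] = [[0.1585, 0.0366],
 [0.0366, 0.0854]].

Step 3 — form the quadratic (x - mu)^T · Sigma^{-1} · (x - mu):
  Sigma^{-1} · (x - mu) = (0.0488, -0.2195).
  (x - mu)^T · [Sigma^{-1} · (x - mu)] = (1)·(0.0488) + (-3)·(-0.2195) = 0.7073.

Step 4 — take square root: d = √(0.7073) ≈ 0.841.

d(x, mu) = √(0.7073) ≈ 0.841


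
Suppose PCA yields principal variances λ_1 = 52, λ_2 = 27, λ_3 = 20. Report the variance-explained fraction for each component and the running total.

Step 1 — total variance = trace(Sigma) = Σ λ_i = 52 + 27 + 20 = 99.

Step 2 — fraction explained by component i = λ_i / Σ λ:
  PC1: 52/99 = 0.5253
  PC2: 27/99 = 0.2727
  PC3: 20/99 = 0.202

Step 3 — cumulative fraction after k components = (λ_1 + ... + λ_k) / Σ λ:
  k = 1: 52/99 = 0.5253
  k = 2: (52 + 27)/99 = 79/99 = 0.798
  k = 3: (52 + 27 + 20)/99 = 99/99 = 1

Summary (fraction, with percent):

explained: PC1 0.5253 (52.53%), PC2 0.2727 (27.27%), PC3 0.202 (20.2%);  cumulative: 0.5253, 0.798, 1


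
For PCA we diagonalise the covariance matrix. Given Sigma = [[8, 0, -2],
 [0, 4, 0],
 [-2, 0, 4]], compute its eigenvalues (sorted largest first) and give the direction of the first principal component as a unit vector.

Step 1 — characteristic polynomial p(λ) = det(λI - Sigma) = λ³ - tr·λ² + c_1·λ - det, where tr = trace, c_1 = sum of the principal 2×2 minors, det = det(Sigma):
  tr = 8 + 4 + 4 = 16,
  c_1 = (8·4 - (0)²) + (8·4 - (-2)²) + (4·4 - (0)²) = 32 + 28 + 16 = 76,
  det = 8·(4·4 - (0)²) - (0)·((0)·4 - (0)·(-2)) + (-2)·((0)·(0) - 4·(-2)) = 8·(16) - (0)·(0) + (-2)·(8) = 112.
  So p(λ) = λ³ - 16λ² + 76λ - 112.
Step 2 — look for an integer root (rational root theorem: any rational root is an integer divisor of 112). Testing λ = 4:
  p(4) = 64 - 256 + 304 - 112 = 0  ✓
  Dividing out (λ - 4): p(λ) = (λ - 4)(λ² - 12λ + 28).
Step 3 — remaining eigenvalues from the quadratic λ² - 12λ + 28 = 0:
  Δ = 12² - 4·28 = 144 - 112 = 32,  λ = (12 ± √32)/2 = (12 ± 5.6569)/2 ≈ 8.8284 or 3.1716.
  Sorted: λ_1 = 8.8284,  λ_2 = 4,  λ_3 = 3.1716  (check: sum = 16 = tr ✓).

Step 4 — unit eigenvector for λ_1 ≈ 8.8284: v spans the null space of (Sigma - λ_1 I), whose rows are
  r_1 = (-0.8284, 0, -2),  r_2 = (0, -4.8284, 0),  r_3 = (-2, 0, -4.8284).
  v is orthogonal to every row, so take v ∝ r_1 × r_2 = ((0)·(0) - (-2)·(-4.8284), (-2)·(0) - (-0.8284)·(0), (-0.8284)·(-4.8284) - (0)·(0)) ≈ (-9.6569, 0, 4).
  Rescale (multiply by -1 so the first nonzero entry is positive): u = (9.6569, 0, -4).
  ||u|| = √((9.6569)² + (0)² + (-4)²) = √(109.2548) ≈ 10.4525,  v_1 = u/||u|| ≈ (0.9239, 0, -0.3827) (||v_1|| = 1).

λ_1 = 8.8284,  λ_2 = 4,  λ_3 = 3.1716;  v_1 ≈ (0.9239, 0, -0.3827)
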